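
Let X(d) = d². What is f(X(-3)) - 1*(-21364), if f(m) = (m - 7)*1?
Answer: 21366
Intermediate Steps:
f(m) = -7 + m (f(m) = (-7 + m)*1 = -7 + m)
f(X(-3)) - 1*(-21364) = (-7 + (-3)²) - 1*(-21364) = (-7 + 9) + 21364 = 2 + 21364 = 21366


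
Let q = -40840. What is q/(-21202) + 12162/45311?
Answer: 1054179982/480341911 ≈ 2.1946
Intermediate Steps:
q/(-21202) + 12162/45311 = -40840/(-21202) + 12162/45311 = -40840*(-1/21202) + 12162*(1/45311) = 20420/10601 + 12162/45311 = 1054179982/480341911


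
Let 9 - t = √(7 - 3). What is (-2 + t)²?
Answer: 25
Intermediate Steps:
t = 7 (t = 9 - √(7 - 3) = 9 - √4 = 9 - 1*2 = 9 - 2 = 7)
(-2 + t)² = (-2 + 7)² = 5² = 25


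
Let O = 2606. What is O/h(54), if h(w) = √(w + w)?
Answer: 1303*√3/9 ≈ 250.76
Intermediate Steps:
h(w) = √2*√w (h(w) = √(2*w) = √2*√w)
O/h(54) = 2606/((√2*√54)) = 2606/((√2*(3*√6))) = 2606/((6*√3)) = 2606*(√3/18) = 1303*√3/9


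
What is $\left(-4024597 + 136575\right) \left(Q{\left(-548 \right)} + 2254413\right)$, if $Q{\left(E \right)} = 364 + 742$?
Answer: $-8769507493418$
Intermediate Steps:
$Q{\left(E \right)} = 1106$
$\left(-4024597 + 136575\right) \left(Q{\left(-548 \right)} + 2254413\right) = \left(-4024597 + 136575\right) \left(1106 + 2254413\right) = \left(-3888022\right) 2255519 = -8769507493418$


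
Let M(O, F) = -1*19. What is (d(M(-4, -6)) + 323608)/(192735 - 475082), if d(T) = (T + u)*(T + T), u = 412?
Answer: -308674/282347 ≈ -1.0932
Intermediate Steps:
M(O, F) = -19
d(T) = 2*T*(412 + T) (d(T) = (T + 412)*(T + T) = (412 + T)*(2*T) = 2*T*(412 + T))
(d(M(-4, -6)) + 323608)/(192735 - 475082) = (2*(-19)*(412 - 19) + 323608)/(192735 - 475082) = (2*(-19)*393 + 323608)/(-282347) = (-14934 + 323608)*(-1/282347) = 308674*(-1/282347) = -308674/282347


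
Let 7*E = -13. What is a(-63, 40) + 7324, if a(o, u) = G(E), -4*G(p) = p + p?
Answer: 102549/14 ≈ 7324.9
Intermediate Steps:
E = -13/7 (E = (⅐)*(-13) = -13/7 ≈ -1.8571)
G(p) = -p/2 (G(p) = -(p + p)/4 = -p/2)
a(o, u) = 13/14 (a(o, u) = -½*(-13/7) = 13/14)
a(-63, 40) + 7324 = 13/14 + 7324 = 102549/14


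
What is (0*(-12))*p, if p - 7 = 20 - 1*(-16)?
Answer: 0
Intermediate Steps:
p = 43 (p = 7 + (20 - 1*(-16)) = 7 + (20 + 16) = 7 + 36 = 43)
(0*(-12))*p = (0*(-12))*43 = 0*43 = 0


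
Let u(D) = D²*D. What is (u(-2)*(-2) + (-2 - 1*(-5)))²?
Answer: 361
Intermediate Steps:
u(D) = D³
(u(-2)*(-2) + (-2 - 1*(-5)))² = ((-2)³*(-2) + (-2 - 1*(-5)))² = (-8*(-2) + (-2 + 5))² = (16 + 3)² = 19² = 361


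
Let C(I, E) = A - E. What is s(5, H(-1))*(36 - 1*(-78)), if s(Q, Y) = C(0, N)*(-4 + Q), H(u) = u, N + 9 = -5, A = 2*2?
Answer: 2052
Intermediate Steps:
A = 4
N = -14 (N = -9 - 5 = -14)
C(I, E) = 4 - E
s(Q, Y) = -72 + 18*Q (s(Q, Y) = (4 - 1*(-14))*(-4 + Q) = (4 + 14)*(-4 + Q) = 18*(-4 + Q) = -72 + 18*Q)
s(5, H(-1))*(36 - 1*(-78)) = (-72 + 18*5)*(36 - 1*(-78)) = (-72 + 90)*(36 + 78) = 18*114 = 2052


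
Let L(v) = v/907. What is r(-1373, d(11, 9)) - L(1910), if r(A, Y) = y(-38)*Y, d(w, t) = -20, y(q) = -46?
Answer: 832530/907 ≈ 917.89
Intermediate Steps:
L(v) = v/907 (L(v) = v*(1/907) = v/907)
r(A, Y) = -46*Y
r(-1373, d(11, 9)) - L(1910) = -46*(-20) - 1910/907 = 920 - 1*1910/907 = 920 - 1910/907 = 832530/907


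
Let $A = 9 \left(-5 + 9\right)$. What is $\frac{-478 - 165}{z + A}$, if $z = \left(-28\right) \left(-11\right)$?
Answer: $- \frac{643}{344} \approx -1.8692$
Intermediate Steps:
$z = 308$
$A = 36$ ($A = 9 \cdot 4 = 36$)
$\frac{-478 - 165}{z + A} = \frac{-478 - 165}{308 + 36} = - \frac{643}{344}$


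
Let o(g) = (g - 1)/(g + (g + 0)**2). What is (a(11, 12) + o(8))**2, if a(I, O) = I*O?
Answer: 90459121/5184 ≈ 17450.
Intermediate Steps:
o(g) = (-1 + g)/(g + g**2)
(a(11, 12) + o(8))**2 = (11*12 + (-1 + 8)/(8*(1 + 8)))**2 = (132 + (1/8)*7/9)**2 = (132 + (1/8)*(1/9)*7)**2 = (132 + 7/72)**2 = (9511/72)**2 = 90459121/5184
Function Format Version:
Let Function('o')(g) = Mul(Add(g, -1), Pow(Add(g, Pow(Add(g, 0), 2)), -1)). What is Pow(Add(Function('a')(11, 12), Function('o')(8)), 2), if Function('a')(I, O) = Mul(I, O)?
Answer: Rational(90459121, 5184) ≈ 17450.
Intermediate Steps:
Function('o')(g) = Mul(Pow(Add(g, Pow(g, 2)), -1), Add(-1, g)) (Function('o')(g) = Mul(Add(-1, g), Pow(Add(g, Pow(g, 2)), -1)) = Mul(Pow(Add(g, Pow(g, 2)), -1), Add(-1, g)))
Pow(Add(Function('a')(11, 12), Function('o')(8)), 2) = Pow(Add(Mul(11, 12), Mul(Pow(8, -1), Pow(Add(1, 8), -1), Add(-1, 8))), 2) = Pow(Add(132, Mul(Rational(1, 8), Pow(9, -1), 7)), 2) = Pow(Add(132, Mul(Rational(1, 8), Rational(1, 9), 7)), 2) = Pow(Add(132, Rational(7, 72)), 2) = Pow(Rational(9511, 72), 2) = Rational(90459121, 5184)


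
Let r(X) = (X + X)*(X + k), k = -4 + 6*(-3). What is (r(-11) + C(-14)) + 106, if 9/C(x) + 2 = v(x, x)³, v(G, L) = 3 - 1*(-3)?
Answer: 178057/214 ≈ 832.04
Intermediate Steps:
v(G, L) = 6 (v(G, L) = 3 + 3 = 6)
k = -22 (k = -4 - 18 = -22)
r(X) = 2*X*(-22 + X) (r(X) = (X + X)*(X - 22) = (2*X)*(-22 + X) = 2*X*(-22 + X))
C(x) = 9/214 (C(x) = 9/(-2 + 6³) = 9/(-2 + 216) = 9/214)
(r(-11) + C(-14)) + 106 = (2*(-11)*(-22 - 11) + 9/214) + 106 = (2*(-11)*(-33) + 9/214) + 106 = (726 + 9/214) + 106 = 155373/214 + 106 = 178057/214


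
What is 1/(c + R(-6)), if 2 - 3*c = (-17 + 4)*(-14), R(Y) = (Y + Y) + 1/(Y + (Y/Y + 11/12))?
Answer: -49/3540 ≈ -0.013842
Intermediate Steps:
R(Y) = 1/(23/12 + Y) + 2*Y (R(Y) = 2*Y + 1/(Y + (1 + 11*(1/12))) = 2*Y + 1/(Y + (1 + 11/12)) = 2*Y + 1/(Y + 23/12) = 2*Y + 1/(23/12 + Y) = 1/(23/12 + Y) + 2*Y)
c = -60 (c = ⅔ - (-17 + 4)*(-14)/3 = ⅔ - (-13)*(-14)/3 = ⅔ - ⅓*182 = ⅔ - 182/3 = -60)
1/(c + R(-6)) = 1/(-60 + 2*(6 + 12*(-6)² + 23*(-6))/(23 + 12*(-6))) = 1/(-60 + 2*(6 + 12*36 - 138)/(23 - 72)) = 1/(-60 + 2*(6 + 432 - 138)/(-49)) = 1/(-60 + 2*(-1/49)*300) = 1/(-60 - 600/49) = 1/(-3540/49) = -49/3540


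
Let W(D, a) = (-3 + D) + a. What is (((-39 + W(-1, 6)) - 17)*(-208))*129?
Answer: 1448928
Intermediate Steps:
W(D, a) = -3 + D + a
(((-39 + W(-1, 6)) - 17)*(-208))*129 = (((-39 + (-3 - 1 + 6)) - 17)*(-208))*129 = (((-39 + 2) - 17)*(-208))*129 = ((-37 - 17)*(-208))*129 = -54*(-208)*129 = 11232*129 = 1448928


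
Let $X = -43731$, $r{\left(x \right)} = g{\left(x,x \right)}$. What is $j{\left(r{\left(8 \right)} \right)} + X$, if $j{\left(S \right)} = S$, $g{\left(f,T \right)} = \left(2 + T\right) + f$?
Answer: $-43713$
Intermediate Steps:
$g{\left(f,T \right)} = 2 + T + f$
$r{\left(x \right)} = 2 + 2 x$ ($r{\left(x \right)} = 2 + x + x = 2 + 2 x$)
$j{\left(r{\left(8 \right)} \right)} + X = \left(2 + 2 \cdot 8\right) - 43731 = \left(2 + 16\right) - 43731 = 18 - 43731 = -43713$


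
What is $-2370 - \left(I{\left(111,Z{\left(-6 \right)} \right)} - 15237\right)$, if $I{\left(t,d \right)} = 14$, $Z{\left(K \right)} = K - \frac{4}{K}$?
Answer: $12853$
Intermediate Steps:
$Z{\left(K \right)} = K - \frac{4}{K}$
$-2370 - \left(I{\left(111,Z{\left(-6 \right)} \right)} - 15237\right) = -2370 - \left(14 - 15237\right) = -2370 - -15223 = -2370 + 15223 = 12853$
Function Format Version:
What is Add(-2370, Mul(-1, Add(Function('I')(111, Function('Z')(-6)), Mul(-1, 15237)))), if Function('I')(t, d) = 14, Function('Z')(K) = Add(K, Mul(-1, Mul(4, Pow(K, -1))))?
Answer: 12853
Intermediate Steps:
Function('Z')(K) = Add(K, Mul(-4, Pow(K, -1)))
Add(-2370, Mul(-1, Add(Function('I')(111, Function('Z')(-6)), Mul(-1, 15237)))) = Add(-2370, Mul(-1, Add(14, Mul(-1, 15237)))) = Add(-2370, Mul(-1, Add(14, -15237))) = Add(-2370, Mul(-1, -15223)) = Add(-2370, 15223) = 12853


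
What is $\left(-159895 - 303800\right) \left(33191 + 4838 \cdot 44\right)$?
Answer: $-114098182785$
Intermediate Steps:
$\left(-159895 - 303800\right) \left(33191 + 4838 \cdot 44\right) = - 463695 \left(33191 + 212872\right) = \left(-463695\right) 246063 = -114098182785$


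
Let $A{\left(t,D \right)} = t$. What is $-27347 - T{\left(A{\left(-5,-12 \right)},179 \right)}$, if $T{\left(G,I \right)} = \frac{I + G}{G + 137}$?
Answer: $- \frac{601663}{22} \approx -27348.0$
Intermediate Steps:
$T{\left(G,I \right)} = \frac{G + I}{137 + G}$
$-27347 - T{\left(A{\left(-5,-12 \right)},179 \right)} = -27347 - \frac{-5 + 179}{137 - 5} = -27347 - \frac{1}{132} \cdot 174 = -27347 - \frac{29}{22} = - \frac{601663}{22}$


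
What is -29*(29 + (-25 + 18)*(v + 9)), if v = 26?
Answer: 6264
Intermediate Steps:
-29*(29 + (-25 + 18)*(v + 9)) = -29*(29 + (-25 + 18)*(26 + 9)) = -29*(29 - 7*35) = -29*(29 - 245) = -29*(-216) = 6264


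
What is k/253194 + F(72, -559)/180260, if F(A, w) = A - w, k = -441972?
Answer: -13251684551/7606791740 ≈ -1.7421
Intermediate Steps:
k/253194 + F(72, -559)/180260 = -441972/253194 + (72 - 1*(-559))/180260 = -441972*1/253194 + (72 + 559)*(1/180260) = -73662/42199 + 631*(1/180260) = -73662/42199 + 631/180260 = -13251684551/7606791740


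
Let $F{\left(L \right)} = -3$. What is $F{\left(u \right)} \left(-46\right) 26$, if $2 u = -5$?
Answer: $3588$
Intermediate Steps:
$u = - \frac{5}{2}$ ($u = \frac{1}{2} \left(-5\right) = - \frac{5}{2} \approx -2.5$)
$F{\left(u \right)} \left(-46\right) 26 = \left(-3\right) \left(-46\right) 26 = 138 \cdot 26 = 3588$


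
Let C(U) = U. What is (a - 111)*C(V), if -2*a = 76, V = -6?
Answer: 894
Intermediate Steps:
a = -38 (a = -½*76 = -38)
(a - 111)*C(V) = (-38 - 111)*(-6) = -149*(-6) = 894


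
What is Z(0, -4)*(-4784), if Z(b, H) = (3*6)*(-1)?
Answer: 86112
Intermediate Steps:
Z(b, H) = -18 (Z(b, H) = 18*(-1) = -18)
Z(0, -4)*(-4784) = -18*(-4784) = 86112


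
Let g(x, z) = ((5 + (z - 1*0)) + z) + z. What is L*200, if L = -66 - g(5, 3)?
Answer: -16000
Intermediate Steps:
g(x, z) = 5 + 3*z (g(x, z) = ((5 + (z + 0)) + z) + z = ((5 + z) + z) + z = (5 + 2*z) + z = 5 + 3*z)
L = -80 (L = -66 - (5 + 3*3) = -66 - (5 + 9) = -66 - 1*14 = -66 - 14 = -80)
L*200 = -80*200 = -16000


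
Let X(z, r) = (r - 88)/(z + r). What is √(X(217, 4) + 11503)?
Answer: √561799459/221 ≈ 107.25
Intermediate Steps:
X(z, r) = (-88 + r)/(r + z)
√(X(217, 4) + 11503) = √((-88 + 4)/(4 + 217) + 11503) = √(-84/221 + 11503) = √(2542079/221) = √561799459/221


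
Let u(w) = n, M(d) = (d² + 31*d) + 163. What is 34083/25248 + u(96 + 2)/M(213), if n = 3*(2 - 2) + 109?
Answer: 593223079/438768160 ≈ 1.3520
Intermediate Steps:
M(d) = 163 + d² + 31*d
n = 109 (n = 3*0 + 109 = 0 + 109 = 109)
u(w) = 109
34083/25248 + u(96 + 2)/M(213) = 34083/25248 + 109/(163 + 213² + 31*213) = 34083*(1/25248) + 109/(163 + 45369 + 6603) = 11361/8416 + 109/52135 = 593223079/438768160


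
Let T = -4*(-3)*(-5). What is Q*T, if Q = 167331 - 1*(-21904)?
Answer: -11354100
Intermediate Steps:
T = -60 (T = 12*(-5) = -60)
Q = 189235 (Q = 167331 + 21904 = 189235)
Q*T = 189235*(-60) = -11354100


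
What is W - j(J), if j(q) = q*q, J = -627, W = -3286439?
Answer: -3679568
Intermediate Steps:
j(q) = q**2
W - j(J) = -3286439 - 1*(-627)**2 = -3286439 - 1*393129 = -3286439 - 393129 = -3679568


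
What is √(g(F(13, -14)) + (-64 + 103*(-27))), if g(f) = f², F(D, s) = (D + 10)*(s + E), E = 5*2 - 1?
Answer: 2*√2595 ≈ 101.88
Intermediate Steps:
E = 9 (E = 10 - 1 = 9)
F(D, s) = (9 + s)*(10 + D) (F(D, s) = (D + 10)*(s + 9) = (10 + D)*(9 + s) = (9 + s)*(10 + D))
√(g(F(13, -14)) + (-64 + 103*(-27))) = √((90 + 9*13 + 10*(-14) + 13*(-14))² + (-64 + 103*(-27))) = √((90 + 117 - 140 - 182)² + (-64 - 2781)) = √((-115)² - 2845) = √(13225 - 2845) = √10380 = 2*√2595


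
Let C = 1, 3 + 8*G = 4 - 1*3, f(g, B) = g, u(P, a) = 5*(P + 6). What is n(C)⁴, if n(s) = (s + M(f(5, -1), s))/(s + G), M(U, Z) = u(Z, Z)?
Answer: 5308416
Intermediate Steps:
u(P, a) = 30 + 5*P (u(P, a) = 5*(6 + P) = 30 + 5*P)
G = -¼ (G = -3/8 + (4 - 1*3)/8 = -3/8 + (4 - 3)/8 = -3/8 + (⅛)*1 = -3/8 + ⅛ = -¼ ≈ -0.25000)
M(U, Z) = 30 + 5*Z
n(s) = (30 + 6*s)/(-¼ + s) (n(s) = (s + (30 + 5*s))/(s - ¼) = (30 + 6*s)/(-¼ + s))
n(C)⁴ = (24*(5 + 1)/(-1 + 4*1))⁴ = (24*6/(-1 + 4))⁴ = (24*6/3)⁴ = (24*(⅓)*6)⁴ = 48⁴ = 5308416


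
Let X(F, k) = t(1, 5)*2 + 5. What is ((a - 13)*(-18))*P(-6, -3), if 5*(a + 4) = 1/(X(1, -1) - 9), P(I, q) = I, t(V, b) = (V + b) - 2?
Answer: -9153/5 ≈ -1830.6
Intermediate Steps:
t(V, b) = -2 + V + b
X(F, k) = 13 (X(F, k) = (-2 + 1 + 5)*2 + 5 = 4*2 + 5 = 8 + 5 = 13)
a = -79/20 (a = -4 + 1/(5*(13 - 9)) = -4 + (1/5)/4 = -4 + (1/5)*(1/4) = -4 + 1/20 = -79/20 ≈ -3.9500)
((a - 13)*(-18))*P(-6, -3) = ((-79/20 - 13)*(-18))*(-6) = -339/20*(-18)*(-6) = (3051/10)*(-6) = -9153/5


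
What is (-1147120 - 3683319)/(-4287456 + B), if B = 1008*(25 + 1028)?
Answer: 4830439/3226032 ≈ 1.4973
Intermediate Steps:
B = 1061424 (B = 1008*1053 = 1061424)
(-1147120 - 3683319)/(-4287456 + B) = (-1147120 - 3683319)/(-4287456 + 1061424) = -4830439/(-3226032) = -4830439*(-1/3226032) = 4830439/3226032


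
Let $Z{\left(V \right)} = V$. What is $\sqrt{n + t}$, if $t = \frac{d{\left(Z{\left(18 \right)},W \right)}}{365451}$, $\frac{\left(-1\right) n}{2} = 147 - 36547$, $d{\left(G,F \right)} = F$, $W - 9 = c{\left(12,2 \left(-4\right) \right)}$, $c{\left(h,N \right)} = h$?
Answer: $\frac{\sqrt{1080306973251919}}{121817} \approx 269.81$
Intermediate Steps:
$W = 21$ ($W = 9 + 12 = 21$)
$n = 72800$ ($n = - 2 \left(147 - 36547\right) = \left(-2\right) \left(-36400\right) = 72800$)
$t = \frac{7}{121817}$ ($t = \frac{21}{365451} = 21 \cdot \frac{1}{365451} = \frac{7}{121817} \approx 5.7463 \cdot 10^{-5}$)
$\sqrt{n + t} = \sqrt{72800 + \frac{7}{121817}} = \sqrt{\frac{8868277607}{121817}} = \frac{\sqrt{1080306973251919}}{121817}$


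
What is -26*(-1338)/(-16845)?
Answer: -11596/5615 ≈ -2.0652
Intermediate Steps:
-26*(-1338)/(-16845) = 34788*(-1/16845) = -11596/5615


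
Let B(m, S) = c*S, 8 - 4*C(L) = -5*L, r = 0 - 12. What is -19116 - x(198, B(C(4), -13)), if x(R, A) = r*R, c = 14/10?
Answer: -16740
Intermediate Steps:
r = -12
C(L) = 2 + 5*L/4 (C(L) = 2 - (-5)*L/4 = 2 + 5*L/4)
c = 7/5 (c = 14*(⅒) = 7/5 ≈ 1.4000)
B(m, S) = 7*S/5
x(R, A) = -12*R
-19116 - x(198, B(C(4), -13)) = -19116 - (-12)*198 = -19116 - 1*(-2376) = -19116 + 2376 = -16740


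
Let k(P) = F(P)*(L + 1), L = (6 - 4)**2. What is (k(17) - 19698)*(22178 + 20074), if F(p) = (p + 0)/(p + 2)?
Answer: -15809726604/19 ≈ -8.3209e+8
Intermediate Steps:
F(p) = p/(2 + p)
L = 4 (L = 2**2 = 4)
k(P) = 5*P/(2 + P) (k(P) = (P/(2 + P))*(4 + 1) = (P/(2 + P))*5 = 5*P/(2 + P))
(k(17) - 19698)*(22178 + 20074) = (5*17/(2 + 17) - 19698)*(22178 + 20074) = (5*17/19 - 19698)*42252 = (5*17*(1/19) - 19698)*42252 = (85/19 - 19698)*42252 = -374177/19*42252 = -15809726604/19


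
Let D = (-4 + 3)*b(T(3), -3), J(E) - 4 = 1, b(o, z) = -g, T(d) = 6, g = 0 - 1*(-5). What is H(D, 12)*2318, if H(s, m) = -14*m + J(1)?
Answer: -377834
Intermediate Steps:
g = 5 (g = 0 + 5 = 5)
b(o, z) = -5 (b(o, z) = -1*5 = -5)
J(E) = 5 (J(E) = 4 + 1 = 5)
D = 5 (D = (-4 + 3)*(-5) = -1*(-5) = 5)
H(s, m) = 5 - 14*m (H(s, m) = -14*m + 5 = 5 - 14*m)
H(D, 12)*2318 = (5 - 14*12)*2318 = (5 - 168)*2318 = -163*2318 = -377834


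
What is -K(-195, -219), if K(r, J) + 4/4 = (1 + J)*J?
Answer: -47741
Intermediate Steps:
K(r, J) = -1 + J*(1 + J) (K(r, J) = -1 + (1 + J)*J = -1 + J*(1 + J))
-K(-195, -219) = -(-1 - 219 + (-219)²) = -(-1 - 219 + 47961) = -1*47741 = -47741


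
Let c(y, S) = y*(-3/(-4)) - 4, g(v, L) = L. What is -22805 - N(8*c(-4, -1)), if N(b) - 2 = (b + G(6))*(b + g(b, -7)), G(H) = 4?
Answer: -26083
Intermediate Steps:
c(y, S) = -4 + 3*y/4 (c(y, S) = y*(-3*(-¼)) - 4 = y*(¾) - 4 = 3*y/4 - 4 = -4 + 3*y/4)
N(b) = 2 + (-7 + b)*(4 + b) (N(b) = 2 + (b + 4)*(b - 7) = 2 + (4 + b)*(-7 + b) = 2 + (-7 + b)*(4 + b))
-22805 - N(8*c(-4, -1)) = -22805 - (-26 + (8*(-4 + (¾)*(-4)))² - 24*(-4 + (¾)*(-4))) = -22805 - (-26 + (8*(-4 - 3))² - 24*(-4 - 3)) = -22805 - (-26 + (8*(-7))² - 24*(-7)) = -22805 - (-26 + (-56)² - 3*(-56)) = -22805 - (-26 + 3136 + 168) = -22805 - 1*3278 = -22805 - 3278 = -26083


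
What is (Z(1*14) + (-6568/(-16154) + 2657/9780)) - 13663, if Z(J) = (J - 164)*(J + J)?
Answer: -1410999452671/78993060 ≈ -17862.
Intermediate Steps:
Z(J) = 2*J*(-164 + J) (Z(J) = (-164 + J)*(2*J) = 2*J*(-164 + J))
(Z(1*14) + (-6568/(-16154) + 2657/9780)) - 13663 = (2*(1*14)*(-164 + 1*14) + (-6568/(-16154) + 2657/9780)) - 13663 = (2*14*(-164 + 14) + (-6568*(-1/16154) + 2657*(1/9780))) - 13663 = (2*14*(-150) + (3284/8077 + 2657/9780)) - 13663 = (-4200 + 53578109/78993060) - 13663 = -331717273891/78993060 - 13663 = -1410999452671/78993060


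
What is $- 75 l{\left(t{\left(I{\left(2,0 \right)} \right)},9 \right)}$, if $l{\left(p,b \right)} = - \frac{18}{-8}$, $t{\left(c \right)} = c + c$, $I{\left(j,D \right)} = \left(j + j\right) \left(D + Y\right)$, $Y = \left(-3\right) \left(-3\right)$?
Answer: $- \frac{675}{4} \approx -168.75$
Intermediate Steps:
$Y = 9$
$I{\left(j,D \right)} = 2 j \left(9 + D\right)$ ($I{\left(j,D \right)} = \left(j + j\right) \left(D + 9\right) = 2 j \left(9 + D\right)$)
$t{\left(c \right)} = 2 c$
$l{\left(p,b \right)} = \frac{9}{4}$ ($l{\left(p,b \right)} = \left(-18\right) \left(- \frac{1}{8}\right) = \frac{9}{4}$)
$- 75 l{\left(t{\left(I{\left(2,0 \right)} \right)},9 \right)} = \left(-75\right) \frac{9}{4} = - \frac{675}{4}$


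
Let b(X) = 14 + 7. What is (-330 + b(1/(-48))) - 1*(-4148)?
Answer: 3839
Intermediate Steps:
b(X) = 21
(-330 + b(1/(-48))) - 1*(-4148) = (-330 + 21) - 1*(-4148) = -309 + 4148 = 3839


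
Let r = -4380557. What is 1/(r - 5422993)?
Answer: -1/9803550 ≈ -1.0200e-7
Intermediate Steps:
1/(r - 5422993) = 1/(-4380557 - 5422993) = 1/(-9803550) = -1/9803550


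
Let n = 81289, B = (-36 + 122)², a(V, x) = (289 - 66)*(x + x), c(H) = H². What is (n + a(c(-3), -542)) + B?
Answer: -153047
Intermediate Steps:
a(V, x) = 446*x (a(V, x) = 223*(2*x) = 446*x)
B = 7396 (B = 86² = 7396)
(n + a(c(-3), -542)) + B = (81289 + 446*(-542)) + 7396 = (81289 - 241732) + 7396 = -160443 + 7396 = -153047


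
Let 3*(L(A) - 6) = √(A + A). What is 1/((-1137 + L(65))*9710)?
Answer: -783/8598816730 - 3*√130/111784617490 ≈ -9.1365e-8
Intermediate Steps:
L(A) = 6 + √2*√A/3 (L(A) = 6 + √(A + A)/3 = 6 + √(2*A)/3 = 6 + (√2*√A)/3 = 6 + √2*√A/3)
1/((-1137 + L(65))*9710) = 1/(-1137 + (6 + √2*√65/3)*9710) = (1/9710)/(-1137 + (6 + √130/3)) = (1/9710)/(-1131 + √130/3) = 1/(9710*(-1131 + √130/3))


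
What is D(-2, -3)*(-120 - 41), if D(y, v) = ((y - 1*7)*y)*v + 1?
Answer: 8533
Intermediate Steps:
D(y, v) = 1 + v*y*(-7 + y) (D(y, v) = ((y - 7)*y)*v + 1 = ((-7 + y)*y)*v + 1 = (y*(-7 + y))*v + 1 = v*y*(-7 + y) + 1 = 1 + v*y*(-7 + y))
D(-2, -3)*(-120 - 41) = (1 - 3*(-2)² - 7*(-3)*(-2))*(-120 - 41) = (1 - 3*4 - 42)*(-161) = (1 - 12 - 42)*(-161) = -53*(-161) = 8533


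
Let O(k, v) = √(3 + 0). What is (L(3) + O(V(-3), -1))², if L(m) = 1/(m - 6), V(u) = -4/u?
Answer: 28/9 - 2*√3/3 ≈ 1.9564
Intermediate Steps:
O(k, v) = √3
L(m) = 1/(-6 + m)
(L(3) + O(V(-3), -1))² = (1/(-6 + 3) + √3)² = (1/(-3) + √3)² = (-⅓ + √3)²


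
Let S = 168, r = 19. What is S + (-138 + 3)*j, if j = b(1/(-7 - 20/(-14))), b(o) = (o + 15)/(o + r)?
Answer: 22641/367 ≈ 61.692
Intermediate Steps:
b(o) = (15 + o)/(19 + o) (b(o) = (o + 15)/(o + 19) = (15 + o)/(19 + o))
j = 289/367 (j = (15 + 1/(-7 - 20/(-14)))/(19 + 1/(-7 - 20/(-14))) = (15 + 1/(-7 - 20*(-1/14)))/(19 + 1/(-7 - 20*(-1/14))) = (15 + 1/(-7 + 10/7))/(19 + 1/(-7 + 10/7)) = (15 + 1/(-39/7))/(19 + 1/(-39/7)) = (15 - 7/39)/(19 - 7/39) = (578/39)/(734/39) = (39/734)*(578/39) = 289/367 ≈ 0.78747)
S + (-138 + 3)*j = 168 + (-138 + 3)*(289/367) = 168 - 135*289/367 = 168 - 39015/367 = 22641/367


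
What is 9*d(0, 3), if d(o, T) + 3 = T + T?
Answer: 27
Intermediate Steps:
d(o, T) = -3 + 2*T (d(o, T) = -3 + (T + T) = -3 + 2*T)
9*d(0, 3) = 9*(-3 + 2*3) = 9*(-3 + 6) = 9*3 = 27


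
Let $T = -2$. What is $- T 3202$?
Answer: $6404$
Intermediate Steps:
$- T 3202 = - \left(-2\right) 3202 = \left(-1\right) \left(-6404\right) = 6404$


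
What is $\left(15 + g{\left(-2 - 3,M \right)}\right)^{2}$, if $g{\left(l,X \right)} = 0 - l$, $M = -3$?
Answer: $400$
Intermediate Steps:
$g{\left(l,X \right)} = - l$
$\left(15 + g{\left(-2 - 3,M \right)}\right)^{2} = \left(15 - \left(-2 - 3\right)\right)^{2} = \left(15 - -5\right)^{2} = \left(15 + 5\right)^{2} = 20^{2} = 400$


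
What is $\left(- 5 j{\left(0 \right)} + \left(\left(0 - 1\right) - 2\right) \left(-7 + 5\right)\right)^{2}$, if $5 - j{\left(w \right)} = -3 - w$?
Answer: $1156$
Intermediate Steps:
$j{\left(w \right)} = 8 + w$ ($j{\left(w \right)} = 5 - \left(-3 - w\right) = 5 + \left(3 + w\right) = 8 + w$)
$\left(- 5 j{\left(0 \right)} + \left(\left(0 - 1\right) - 2\right) \left(-7 + 5\right)\right)^{2} = \left(- 5 \left(8 + 0\right) + \left(\left(0 - 1\right) - 2\right) \left(-7 + 5\right)\right)^{2} = \left(\left(-5\right) 8 + \left(-1 - 2\right) \left(-2\right)\right)^{2} = \left(-40 - -6\right)^{2} = \left(-40 + 6\right)^{2} = \left(-34\right)^{2} = 1156$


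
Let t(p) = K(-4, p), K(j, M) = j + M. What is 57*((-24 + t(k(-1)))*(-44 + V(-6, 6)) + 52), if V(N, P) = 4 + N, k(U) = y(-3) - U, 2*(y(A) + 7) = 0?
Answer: 92112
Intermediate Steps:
y(A) = -7 (y(A) = -7 + (½)*0 = -7 + 0 = -7)
K(j, M) = M + j
k(U) = -7 - U
t(p) = -4 + p (t(p) = p - 4 = -4 + p)
57*((-24 + t(k(-1)))*(-44 + V(-6, 6)) + 52) = 57*((-24 + (-4 + (-7 - 1*(-1))))*(-44 + (4 - 6)) + 52) = 57*((-24 + (-4 + (-7 + 1)))*(-44 - 2) + 52) = 57*((-24 + (-4 - 6))*(-46) + 52) = 57*((-24 - 10)*(-46) + 52) = 57*(-34*(-46) + 52) = 57*(1564 + 52) = 57*1616 = 92112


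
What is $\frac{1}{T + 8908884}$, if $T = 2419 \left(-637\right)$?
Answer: $\frac{1}{7367981} \approx 1.3572 \cdot 10^{-7}$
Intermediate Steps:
$T = -1540903$
$\frac{1}{T + 8908884} = \frac{1}{-1540903 + 8908884} = \frac{1}{7367981}$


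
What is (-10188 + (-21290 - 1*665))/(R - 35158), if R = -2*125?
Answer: 32143/35408 ≈ 0.90779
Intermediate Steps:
R = -250
(-10188 + (-21290 - 1*665))/(R - 35158) = (-10188 + (-21290 - 1*665))/(-250 - 35158) = (-10188 + (-21290 - 665))/(-35408) = (-10188 - 21955)*(-1/35408) = -32143*(-1/35408) = 32143/35408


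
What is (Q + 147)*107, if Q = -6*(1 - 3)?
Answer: 17013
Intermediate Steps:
Q = 12 (Q = -6*(-2) = 12)
(Q + 147)*107 = (12 + 147)*107 = 159*107 = 17013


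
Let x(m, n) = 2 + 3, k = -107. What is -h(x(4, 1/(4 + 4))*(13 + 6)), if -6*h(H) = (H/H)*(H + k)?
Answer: -2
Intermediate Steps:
x(m, n) = 5
h(H) = 107/6 - H/6 (h(H) = -H/H*(H - 107)/6 = -(-107 + H)/6 = 107/6 - H/6)
-h(x(4, 1/(4 + 4))*(13 + 6)) = -(107/6 - 5*(13 + 6)/6) = -(107/6 - 5*19/6) = -(107/6 - 1/6*95) = -(107/6 - 95/6) = -1*2 = -2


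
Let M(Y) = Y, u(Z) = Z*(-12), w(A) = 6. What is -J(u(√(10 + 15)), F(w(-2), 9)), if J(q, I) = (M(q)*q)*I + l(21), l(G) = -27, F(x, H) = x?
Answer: -21573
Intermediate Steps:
u(Z) = -12*Z
J(q, I) = -27 + I*q² (J(q, I) = (q*q)*I - 27 = q²*I - 27 = I*q² - 27 = -27 + I*q²)
-J(u(√(10 + 15)), F(w(-2), 9)) = -(-27 + 6*(-12*√(10 + 15))²) = -(-27 + 6*(-12*√25)²) = -(-27 + 6*(-12*5)²) = -(-27 + 6*(-60)²) = -(-27 + 6*3600) = -(-27 + 21600) = -1*21573 = -21573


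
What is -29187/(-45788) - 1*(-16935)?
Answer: 775448967/45788 ≈ 16936.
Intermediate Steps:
-29187/(-45788) - 1*(-16935) = -29187*(-1/45788) + 16935 = 29187/45788 + 16935 = 775448967/45788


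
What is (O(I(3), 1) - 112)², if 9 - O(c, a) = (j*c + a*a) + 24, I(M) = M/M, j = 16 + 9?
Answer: 23409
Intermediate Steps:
j = 25
I(M) = 1
O(c, a) = -15 - a² - 25*c (O(c, a) = 9 - ((25*c + a*a) + 24) = 9 - ((25*c + a²) + 24) = 9 - ((a² + 25*c) + 24) = 9 - (24 + a² + 25*c) = 9 + (-24 - a² - 25*c) = -15 - a² - 25*c)
(O(I(3), 1) - 112)² = ((-15 - 1*1² - 25*1) - 112)² = ((-15 - 1*1 - 25) - 112)² = ((-15 - 1 - 25) - 112)² = (-41 - 112)² = (-153)² = 23409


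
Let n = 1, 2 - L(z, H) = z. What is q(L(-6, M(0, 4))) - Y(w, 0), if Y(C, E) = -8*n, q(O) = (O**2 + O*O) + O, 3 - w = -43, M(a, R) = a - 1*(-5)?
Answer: 144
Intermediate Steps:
M(a, R) = 5 + a (M(a, R) = a + 5 = 5 + a)
w = 46 (w = 3 - 1*(-43) = 3 + 43 = 46)
L(z, H) = 2 - z
q(O) = O + 2*O**2 (q(O) = (O**2 + O**2) + O = 2*O**2 + O = O + 2*O**2)
Y(C, E) = -8 (Y(C, E) = -8*1 = -8)
q(L(-6, M(0, 4))) - Y(w, 0) = (2 - 1*(-6))*(1 + 2*(2 - 1*(-6))) - 1*(-8) = (2 + 6)*(1 + 2*(2 + 6)) + 8 = 8*(1 + 2*8) + 8 = 8*(1 + 16) + 8 = 8*17 + 8 = 136 + 8 = 144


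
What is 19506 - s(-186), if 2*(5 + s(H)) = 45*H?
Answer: 23696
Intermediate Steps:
s(H) = -5 + 45*H/2 (s(H) = -5 + (45*H)/2 = -5 + 45*H/2)
19506 - s(-186) = 19506 - (-5 + (45/2)*(-186)) = 19506 - (-5 - 4185) = 19506 - 1*(-4190) = 19506 + 4190 = 23696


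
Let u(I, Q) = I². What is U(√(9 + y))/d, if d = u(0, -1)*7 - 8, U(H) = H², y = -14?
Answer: 5/8 ≈ 0.62500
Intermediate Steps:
d = -8 (d = 0²*7 - 8 = 0*7 - 8 = 0 - 8 = -8)
U(√(9 + y))/d = (√(9 - 14))²/(-8) = (√(-5))²*(-⅛) = (I*√5)²*(-⅛) = -5*(-⅛) = 5/8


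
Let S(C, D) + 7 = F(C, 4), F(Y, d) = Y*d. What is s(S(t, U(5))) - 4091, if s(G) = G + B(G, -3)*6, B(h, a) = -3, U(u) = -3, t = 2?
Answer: -4108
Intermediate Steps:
S(C, D) = -7 + 4*C (S(C, D) = -7 + C*4 = -7 + 4*C)
s(G) = -18 + G (s(G) = G - 3*6 = G - 18 = -18 + G)
s(S(t, U(5))) - 4091 = (-18 + (-7 + 4*2)) - 4091 = (-18 + (-7 + 8)) - 4091 = (-18 + 1) - 4091 = -17 - 4091 = -4108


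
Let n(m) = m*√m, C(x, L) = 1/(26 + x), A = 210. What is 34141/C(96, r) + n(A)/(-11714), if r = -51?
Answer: 4165202 - 105*√210/5857 ≈ 4.1652e+6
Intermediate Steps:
n(m) = m^(3/2)
34141/C(96, r) + n(A)/(-11714) = 34141/(1/(26 + 96)) + 210^(3/2)/(-11714) = 34141/(1/122) + (210*√210)*(-1/11714) = 34141/(1/122) - 105*√210/5857 = 34141*122 - 105*√210/5857 = 4165202 - 105*√210/5857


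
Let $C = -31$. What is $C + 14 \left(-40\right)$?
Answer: $-591$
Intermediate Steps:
$C + 14 \left(-40\right) = -31 + 14 \left(-40\right) = -31 - 560 = -591$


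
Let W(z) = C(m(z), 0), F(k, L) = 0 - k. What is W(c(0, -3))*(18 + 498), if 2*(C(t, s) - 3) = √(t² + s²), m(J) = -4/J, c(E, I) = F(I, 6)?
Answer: 1892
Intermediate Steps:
F(k, L) = -k
c(E, I) = -I
C(t, s) = 3 + √(s² + t²)/2 (C(t, s) = 3 + √(t² + s²)/2 = 3 + √(s² + t²)/2)
W(z) = 3 + 2*√(z⁻²) (W(z) = 3 + √(0² + (-4/z)²)/2 = 3 + √(0 + 16/z²)/2 = 3 + √(16/z²)/2 = 3 + (4*√(z⁻²))/2 = 3 + 2*√(z⁻²))
W(c(0, -3))*(18 + 498) = (3 + 2*√((-1*(-3))⁻²))*(18 + 498) = (3 + 2*√(3⁻²))*516 = (3 + 2*√(⅑))*516 = (3 + 2*(⅓))*516 = (3 + ⅔)*516 = (11/3)*516 = 1892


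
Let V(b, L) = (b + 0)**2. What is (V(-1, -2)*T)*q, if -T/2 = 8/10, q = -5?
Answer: 8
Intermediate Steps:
V(b, L) = b**2
T = -8/5 (T = -16/10 = -2*4/5 = -8/5 ≈ -1.6000)
(V(-1, -2)*T)*q = ((-1)**2*(-8/5))*(-5) = (1*(-8/5))*(-5) = -8/5*(-5) = 8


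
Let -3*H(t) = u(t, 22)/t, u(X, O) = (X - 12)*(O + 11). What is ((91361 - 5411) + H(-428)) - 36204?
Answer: 5321612/107 ≈ 49735.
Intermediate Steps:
u(X, O) = (-12 + X)*(11 + O)
H(t) = -(-396 + 33*t)/(3*t) (H(t) = -(-132 - 12*22 + 11*t + 22*t)/(3*t) = -(-132 - 264 + 11*t + 22*t)/(3*t) = -(-396 + 33*t)/(3*t))
((91361 - 5411) + H(-428)) - 36204 = ((91361 - 5411) + (-11 + 132/(-428))) - 36204 = (85950 + (-11 + 132*(-1/428))) - 36204 = (85950 + (-11 - 33/107)) - 36204 = (85950 - 1210/107) - 36204 = 9195440/107 - 36204 = 5321612/107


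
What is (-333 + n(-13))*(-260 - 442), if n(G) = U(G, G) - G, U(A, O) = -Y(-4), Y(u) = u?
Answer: 221832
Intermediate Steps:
U(A, O) = 4 (U(A, O) = -1*(-4) = 4)
n(G) = 4 - G
(-333 + n(-13))*(-260 - 442) = (-333 + (4 - 1*(-13)))*(-260 - 442) = (-333 + (4 + 13))*(-702) = (-333 + 17)*(-702) = -316*(-702) = 221832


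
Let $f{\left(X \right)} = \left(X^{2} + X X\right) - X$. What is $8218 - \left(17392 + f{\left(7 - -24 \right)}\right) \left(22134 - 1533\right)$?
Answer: $-397240865$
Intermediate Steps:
$f{\left(X \right)} = - X + 2 X^{2}$ ($f{\left(X \right)} = \left(X^{2} + X^{2}\right) - X = 2 X^{2} - X = - X + 2 X^{2}$)
$8218 - \left(17392 + f{\left(7 - -24 \right)}\right) \left(22134 - 1533\right) = 8218 - \left(17392 + \left(7 - -24\right) \left(-1 + 2 \left(7 - -24\right)\right)\right) \left(22134 - 1533\right) = 8218 - \left(17392 + \left(7 + 24\right) \left(-1 + 2 \left(7 + 24\right)\right)\right) 20601 = 8218 - \left(17392 + 31 \left(-1 + 2 \cdot 31\right)\right) 20601 = 8218 - \left(17392 + 31 \left(-1 + 62\right)\right) 20601 = 8218 - \left(17392 + 31 \cdot 61\right) 20601 = 8218 - \left(17392 + 1891\right) 20601 = 8218 - 19283 \cdot 20601 = 8218 - 397249083 = -397240865$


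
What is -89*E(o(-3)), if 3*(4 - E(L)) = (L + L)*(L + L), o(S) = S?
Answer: 712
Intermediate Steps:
E(L) = 4 - 4*L²/3 (E(L) = 4 - (L + L)*(L + L)/3 = 4 - 2*L*2*L/3 = 4 - 4*L²/3)
-89*E(o(-3)) = -89*(4 - 4/3*(-3)²) = -89*(4 - 4/3*9) = -89*(4 - 12) = -89*(-8) = 712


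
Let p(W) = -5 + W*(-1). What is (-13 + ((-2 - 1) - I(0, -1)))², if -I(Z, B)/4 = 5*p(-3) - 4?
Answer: 5184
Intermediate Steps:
p(W) = -5 - W
I(Z, B) = 56 (I(Z, B) = -4*(5*(-5 - 1*(-3)) - 4) = -4*(5*(-5 + 3) - 4) = -4*(5*(-2) - 4) = -4*(-10 - 4) = -4*(-14) = 56)
(-13 + ((-2 - 1) - I(0, -1)))² = (-13 + ((-2 - 1) - 1*56))² = (-13 + (-3 - 56))² = (-13 - 59)² = (-72)² = 5184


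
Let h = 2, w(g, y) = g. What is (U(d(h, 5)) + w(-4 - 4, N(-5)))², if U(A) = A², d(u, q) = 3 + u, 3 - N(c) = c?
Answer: 289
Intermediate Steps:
N(c) = 3 - c
(U(d(h, 5)) + w(-4 - 4, N(-5)))² = ((3 + 2)² + (-4 - 4))² = (5² - 8)² = (25 - 8)² = 17² = 289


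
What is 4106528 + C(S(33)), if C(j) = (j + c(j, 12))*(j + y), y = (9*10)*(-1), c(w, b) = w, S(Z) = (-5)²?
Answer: 4103278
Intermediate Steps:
S(Z) = 25
y = -90 (y = 90*(-1) = -90)
C(j) = 2*j*(-90 + j) (C(j) = (j + j)*(j - 90) = (2*j)*(-90 + j) = 2*j*(-90 + j))
4106528 + C(S(33)) = 4106528 + 2*25*(-90 + 25) = 4106528 + 2*25*(-65) = 4106528 - 3250 = 4103278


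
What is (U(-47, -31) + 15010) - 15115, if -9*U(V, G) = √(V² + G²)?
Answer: -105 - √3170/9 ≈ -111.26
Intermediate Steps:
U(V, G) = -√(G² + V²)/9 (U(V, G) = -√(V² + G²)/9 = -√(G² + V²)/9)
(U(-47, -31) + 15010) - 15115 = (-√((-31)² + (-47)²)/9 + 15010) - 15115 = (-√(961 + 2209)/9 + 15010) - 15115 = (-√3170/9 + 15010) - 15115 = (15010 - √3170/9) - 15115 = -105 - √3170/9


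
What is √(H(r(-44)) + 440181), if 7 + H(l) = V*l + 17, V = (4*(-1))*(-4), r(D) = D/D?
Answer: √440207 ≈ 663.48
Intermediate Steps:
r(D) = 1
V = 16 (V = -4*(-4) = 16)
H(l) = 10 + 16*l (H(l) = -7 + (16*l + 17) = -7 + (17 + 16*l) = 10 + 16*l)
√(H(r(-44)) + 440181) = √((10 + 16*1) + 440181) = √((10 + 16) + 440181) = √(26 + 440181) = √440207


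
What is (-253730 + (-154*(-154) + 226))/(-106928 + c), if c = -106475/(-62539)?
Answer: 4790237244/2229021239 ≈ 2.1490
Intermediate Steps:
c = 106475/62539 (c = -106475*(-1/62539) = 106475/62539 ≈ 1.7025)
(-253730 + (-154*(-154) + 226))/(-106928 + c) = (-253730 + (-154*(-154) + 226))/(-106928 + 106475/62539) = (-253730 + (23716 + 226))/(-6687063717/62539) = (-253730 + 23942)*(-62539/6687063717) = -229788*(-62539/6687063717) = 4790237244/2229021239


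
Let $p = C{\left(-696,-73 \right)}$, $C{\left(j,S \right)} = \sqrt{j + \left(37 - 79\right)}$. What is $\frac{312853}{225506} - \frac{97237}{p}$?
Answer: $\frac{312853}{225506} + \frac{97237 i \sqrt{82}}{246} \approx 1.3873 + 3579.3 i$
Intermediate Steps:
$C{\left(j,S \right)} = \sqrt{-42 + j}$ ($C{\left(j,S \right)} = \sqrt{j - 42} = \sqrt{-42 + j}$)
$p = 3 i \sqrt{82}$ ($p = \sqrt{-42 - 696} = \sqrt{-738} = 3 i \sqrt{82} \approx 27.166 i$)
$\frac{312853}{225506} - \frac{97237}{p} = \frac{312853}{225506} - \frac{97237}{3 i \sqrt{82}} = 312853 \cdot \frac{1}{225506} - 97237 \left(- \frac{i \sqrt{82}}{246}\right) = \frac{312853}{225506} + \frac{97237 i \sqrt{82}}{246}$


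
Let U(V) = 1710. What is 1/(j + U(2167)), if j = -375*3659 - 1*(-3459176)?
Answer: 1/2088761 ≈ 4.7875e-7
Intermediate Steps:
j = 2087051 (j = -1372125 + 3459176 = 2087051)
1/(j + U(2167)) = 1/(2087051 + 1710) = 1/2088761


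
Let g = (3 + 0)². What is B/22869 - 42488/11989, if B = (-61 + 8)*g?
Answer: -108597425/30464049 ≈ -3.5648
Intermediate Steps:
g = 9 (g = 3² = 9)
B = -477 (B = (-61 + 8)*9 = -53*9 = -477)
B/22869 - 42488/11989 = -477/22869 - 42488/11989 = -477*1/22869 - 42488*1/11989 = -53/2541 - 42488/11989 = -108597425/30464049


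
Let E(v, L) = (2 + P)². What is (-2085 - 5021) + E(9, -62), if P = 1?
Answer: -7097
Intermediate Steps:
E(v, L) = 9 (E(v, L) = (2 + 1)² = 3² = 9)
(-2085 - 5021) + E(9, -62) = (-2085 - 5021) + 9 = -7106 + 9 = -7097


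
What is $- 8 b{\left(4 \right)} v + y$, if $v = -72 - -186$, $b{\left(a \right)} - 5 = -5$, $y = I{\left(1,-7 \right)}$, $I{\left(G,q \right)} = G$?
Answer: $1$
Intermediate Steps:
$y = 1$
$b{\left(a \right)} = 0$ ($b{\left(a \right)} = 5 - 5 = 0$)
$v = 114$ ($v = -72 + 186 = 114$)
$- 8 b{\left(4 \right)} v + y = \left(-8\right) 0 \cdot 114 + 1 = 0 \cdot 114 + 1 = 0 + 1 = 1$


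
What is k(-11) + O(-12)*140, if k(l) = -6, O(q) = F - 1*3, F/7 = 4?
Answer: 3494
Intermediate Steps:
F = 28 (F = 7*4 = 28)
O(q) = 25 (O(q) = 28 - 1*3 = 28 - 3 = 25)
k(-11) + O(-12)*140 = -6 + 25*140 = -6 + 3500 = 3494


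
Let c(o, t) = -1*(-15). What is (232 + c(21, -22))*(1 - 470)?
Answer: -115843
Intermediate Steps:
c(o, t) = 15
(232 + c(21, -22))*(1 - 470) = (232 + 15)*(1 - 470) = 247*(-469) = -115843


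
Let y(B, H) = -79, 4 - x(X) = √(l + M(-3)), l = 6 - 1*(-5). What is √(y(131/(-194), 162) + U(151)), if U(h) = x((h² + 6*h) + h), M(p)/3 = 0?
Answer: √(-75 - √11) ≈ 8.8497*I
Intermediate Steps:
l = 11 (l = 6 + 5 = 11)
M(p) = 0 (M(p) = 3*0 = 0)
x(X) = 4 - √11 (x(X) = 4 - √(11 + 0) = 4 - √11)
U(h) = 4 - √11
√(y(131/(-194), 162) + U(151)) = √(-79 + (4 - √11)) = √(-75 - √11)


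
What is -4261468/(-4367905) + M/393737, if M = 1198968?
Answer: 6914875947956/1719805810985 ≈ 4.0207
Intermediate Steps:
-4261468/(-4367905) + M/393737 = -4261468/(-4367905) + 1198968/393737 = -4261468*(-1/4367905) + 1198968*(1/393737) = 4261468/4367905 + 1198968/393737 = 6914875947956/1719805810985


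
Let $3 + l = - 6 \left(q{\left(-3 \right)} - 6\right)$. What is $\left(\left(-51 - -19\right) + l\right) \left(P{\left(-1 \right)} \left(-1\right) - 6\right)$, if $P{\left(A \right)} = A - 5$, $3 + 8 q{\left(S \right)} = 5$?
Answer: $0$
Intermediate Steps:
$q{\left(S \right)} = \frac{1}{4}$ ($q{\left(S \right)} = - \frac{3}{8} + \frac{1}{8} \cdot 5 = - \frac{3}{8} + \frac{5}{8} = \frac{1}{4}$)
$P{\left(A \right)} = -5 + A$ ($P{\left(A \right)} = A - 5 = -5 + A$)
$l = \frac{63}{2}$ ($l = -3 - 6 \left(\frac{1}{4} - 6\right) = -3 - - \frac{69}{2} = -3 + \frac{69}{2} = \frac{63}{2} \approx 31.5$)
$\left(\left(-51 - -19\right) + l\right) \left(P{\left(-1 \right)} \left(-1\right) - 6\right) = \left(\left(-51 - -19\right) + \frac{63}{2}\right) \left(\left(-5 - 1\right) \left(-1\right) - 6\right) = \left(\left(-51 + 19\right) + \frac{63}{2}\right) \left(\left(-6\right) \left(-1\right) - 6\right) = \left(-32 + \frac{63}{2}\right) \left(6 - 6\right) = \left(- \frac{1}{2}\right) 0 = 0$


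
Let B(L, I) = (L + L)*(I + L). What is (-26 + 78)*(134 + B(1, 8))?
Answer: 7904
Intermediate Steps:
B(L, I) = 2*L*(I + L) (B(L, I) = (2*L)*(I + L) = 2*L*(I + L))
(-26 + 78)*(134 + B(1, 8)) = (-26 + 78)*(134 + 2*1*(8 + 1)) = 52*(134 + 2*1*9) = 52*(134 + 18) = 52*152 = 7904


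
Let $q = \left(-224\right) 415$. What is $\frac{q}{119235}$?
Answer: $- \frac{18592}{23847} \approx -0.77964$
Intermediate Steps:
$q = -92960$
$\frac{q}{119235} = - \frac{92960}{119235} = \left(-92960\right) \frac{1}{119235} = - \frac{18592}{23847}$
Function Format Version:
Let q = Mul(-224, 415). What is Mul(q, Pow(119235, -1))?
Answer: Rational(-18592, 23847) ≈ -0.77964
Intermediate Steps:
q = -92960
Mul(q, Pow(119235, -1)) = Mul(-92960, Pow(119235, -1)) = Mul(-92960, Rational(1, 119235)) = Rational(-18592, 23847)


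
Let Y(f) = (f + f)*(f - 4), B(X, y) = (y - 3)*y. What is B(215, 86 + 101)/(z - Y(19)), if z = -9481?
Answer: -1496/437 ≈ -3.4233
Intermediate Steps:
B(X, y) = y*(-3 + y) (B(X, y) = (-3 + y)*y = y*(-3 + y))
Y(f) = 2*f*(-4 + f) (Y(f) = (2*f)*(-4 + f) = 2*f*(-4 + f))
B(215, 86 + 101)/(z - Y(19)) = ((86 + 101)*(-3 + (86 + 101)))/(-9481 - 2*19*(-4 + 19)) = (187*(-3 + 187))/(-9481 - 2*19*15) = (187*184)/(-9481 - 1*570) = 34408/(-9481 - 570) = 34408/(-10051) = 34408*(-1/10051) = -1496/437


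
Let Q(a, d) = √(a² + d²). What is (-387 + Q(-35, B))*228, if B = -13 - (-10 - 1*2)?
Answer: -88236 + 228*√1226 ≈ -80253.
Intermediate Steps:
B = -1 (B = -13 - (-10 - 2) = -13 - 1*(-12) = -13 + 12 = -1)
(-387 + Q(-35, B))*228 = (-387 + √((-35)² + (-1)²))*228 = (-387 + √(1225 + 1))*228 = (-387 + √1226)*228 = -88236 + 228*√1226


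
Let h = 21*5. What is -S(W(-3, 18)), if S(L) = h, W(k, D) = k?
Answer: -105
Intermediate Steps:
h = 105
S(L) = 105
-S(W(-3, 18)) = -1*105 = -105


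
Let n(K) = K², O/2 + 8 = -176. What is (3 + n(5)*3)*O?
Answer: -28704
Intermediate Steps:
O = -368 (O = -16 + 2*(-176) = -16 - 352 = -368)
(3 + n(5)*3)*O = (3 + 5²*3)*(-368) = (3 + 25*3)*(-368) = (3 + 75)*(-368) = 78*(-368) = -28704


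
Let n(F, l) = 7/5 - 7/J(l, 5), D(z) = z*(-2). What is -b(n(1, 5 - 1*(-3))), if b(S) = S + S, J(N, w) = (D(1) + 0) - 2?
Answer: -63/10 ≈ -6.3000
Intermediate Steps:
D(z) = -2*z
J(N, w) = -4 (J(N, w) = (-2*1 + 0) - 2 = (-2 + 0) - 2 = -2 - 2 = -4)
n(F, l) = 63/20 (n(F, l) = 7/5 - 7/(-4) = 7*(⅕) - 7*(-¼) = 7/5 + 7/4 = 63/20)
b(S) = 2*S
-b(n(1, 5 - 1*(-3))) = -2*63/20 = -1*63/10 = -63/10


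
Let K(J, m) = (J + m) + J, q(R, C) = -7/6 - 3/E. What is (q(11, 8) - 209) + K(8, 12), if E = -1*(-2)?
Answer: -551/3 ≈ -183.67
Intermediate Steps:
E = 2
q(R, C) = -8/3 (q(R, C) = -7/6 - 3/2 = -8/3)
K(J, m) = m + 2*J
(q(11, 8) - 209) + K(8, 12) = (-8/3 - 209) + (12 + 2*8) = -635/3 + (12 + 16) = -635/3 + 28 = -551/3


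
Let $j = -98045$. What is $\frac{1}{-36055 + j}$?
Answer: $- \frac{1}{134100} \approx -7.4571 \cdot 10^{-6}$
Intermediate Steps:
$\frac{1}{-36055 + j} = \frac{1}{-36055 - 98045} = \frac{1}{-134100} = - \frac{1}{134100}$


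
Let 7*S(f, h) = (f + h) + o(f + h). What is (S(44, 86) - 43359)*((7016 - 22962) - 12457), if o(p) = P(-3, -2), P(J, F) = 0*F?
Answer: 8616987349/7 ≈ 1.2310e+9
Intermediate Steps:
P(J, F) = 0
o(p) = 0
S(f, h) = f/7 + h/7 (S(f, h) = ((f + h) + 0)/7 = (f + h)/7 = f/7 + h/7)
(S(44, 86) - 43359)*((7016 - 22962) - 12457) = (((⅐)*44 + (⅐)*86) - 43359)*((7016 - 22962) - 12457) = ((44/7 + 86/7) - 43359)*(-15946 - 12457) = (130/7 - 43359)*(-28403) = -303383/7*(-28403) = 8616987349/7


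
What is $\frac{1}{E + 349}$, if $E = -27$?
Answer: $\frac{1}{322} \approx 0.0031056$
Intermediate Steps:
$\frac{1}{E + 349} = \frac{1}{-27 + 349} = \frac{1}{322}$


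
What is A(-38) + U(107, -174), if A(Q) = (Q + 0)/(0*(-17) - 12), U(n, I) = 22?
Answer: 151/6 ≈ 25.167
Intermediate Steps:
A(Q) = -Q/12 (A(Q) = Q/(0 - 12) = Q/(-12) = Q*(-1/12) = -Q/12)
A(-38) + U(107, -174) = -1/12*(-38) + 22 = 19/6 + 22 = 151/6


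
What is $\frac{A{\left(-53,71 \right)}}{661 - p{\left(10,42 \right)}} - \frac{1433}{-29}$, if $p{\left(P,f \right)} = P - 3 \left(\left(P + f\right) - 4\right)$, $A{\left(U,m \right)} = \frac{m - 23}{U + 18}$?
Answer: $\frac{13290611}{268975} \approx 49.412$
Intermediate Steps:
$A{\left(U,m \right)} = \frac{-23 + m}{18 + U}$
$p{\left(P,f \right)} = 12 - 3 f - 2 P$ ($p{\left(P,f \right)} = P - 3 \left(-4 + P + f\right) = P - \left(-12 + 3 P + 3 f\right) = 12 - 3 f - 2 P$)
$\frac{A{\left(-53,71 \right)}}{661 - p{\left(10,42 \right)}} - \frac{1433}{-29} = \frac{\frac{1}{18 - 53} \left(-23 + 71\right)}{661 - \left(12 - 126 - 20\right)} - \frac{1433}{-29} = \frac{\frac{1}{-35} \cdot 48}{661 - \left(12 - 126 - 20\right)} - - \frac{1433}{29} = \frac{\left(- \frac{1}{35}\right) 48}{661 - -134} + \frac{1433}{29} = - \frac{48}{35 \left(661 + 134\right)} + \frac{1433}{29} = - \frac{48}{35 \cdot 795} + \frac{1433}{29} = \left(- \frac{48}{35}\right) \frac{1}{795} + \frac{1433}{29} = - \frac{16}{9275} + \frac{1433}{29} = \frac{13290611}{268975}$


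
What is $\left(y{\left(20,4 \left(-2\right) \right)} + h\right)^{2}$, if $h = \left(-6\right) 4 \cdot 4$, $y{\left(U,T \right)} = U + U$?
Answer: $3136$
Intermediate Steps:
$y{\left(U,T \right)} = 2 U$
$h = -96$ ($h = \left(-24\right) 4 = -96$)
$\left(y{\left(20,4 \left(-2\right) \right)} + h\right)^{2} = \left(2 \cdot 20 - 96\right)^{2} = \left(40 - 96\right)^{2} = \left(-56\right)^{2} = 3136$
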